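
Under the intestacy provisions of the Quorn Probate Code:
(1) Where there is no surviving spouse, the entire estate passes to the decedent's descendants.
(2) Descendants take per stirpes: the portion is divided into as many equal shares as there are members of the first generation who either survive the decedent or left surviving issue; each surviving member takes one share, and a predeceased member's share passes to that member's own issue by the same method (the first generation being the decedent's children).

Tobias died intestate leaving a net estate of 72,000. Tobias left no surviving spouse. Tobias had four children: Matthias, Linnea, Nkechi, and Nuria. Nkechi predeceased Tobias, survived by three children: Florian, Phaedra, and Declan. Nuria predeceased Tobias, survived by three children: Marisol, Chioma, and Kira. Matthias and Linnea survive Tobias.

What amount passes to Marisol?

The entire 72,000 passes to the descendants.
That amount (72,000) is divided into 4 shares of 18,000: Matthias and Linnea each take 18,000; Nkechi's 18,000 share passes to Nkechi's issue; Nuria's 18,000 share passes to Nuria's issue.
Nkechi's share (18,000) is divided into 3 shares of 6,000: Florian, Phaedra, and Declan each take 6,000.
Nuria's share (18,000) is divided into 3 shares of 6,000: Marisol, Chioma, and Kira each take 6,000.

Marisol receives 6,000.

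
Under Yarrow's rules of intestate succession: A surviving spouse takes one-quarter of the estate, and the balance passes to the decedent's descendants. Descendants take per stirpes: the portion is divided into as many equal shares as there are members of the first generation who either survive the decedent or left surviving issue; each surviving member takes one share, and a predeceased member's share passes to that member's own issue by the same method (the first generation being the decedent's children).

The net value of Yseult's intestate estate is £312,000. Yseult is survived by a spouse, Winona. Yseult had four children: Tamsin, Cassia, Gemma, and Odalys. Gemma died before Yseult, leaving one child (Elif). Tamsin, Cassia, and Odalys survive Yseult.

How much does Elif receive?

Winona takes one-quarter of £312,000 = £78,000. The remaining £234,000 passes to the descendants.
The descendants' portion (£234,000) is divided into 4 shares of £58,500: Tamsin, Cassia, and Odalys each take £58,500; Gemma's £58,500 share passes to Gemma's issue.
Gemma's share (£58,500) passes entirely to Elif.

Elif receives £58,500.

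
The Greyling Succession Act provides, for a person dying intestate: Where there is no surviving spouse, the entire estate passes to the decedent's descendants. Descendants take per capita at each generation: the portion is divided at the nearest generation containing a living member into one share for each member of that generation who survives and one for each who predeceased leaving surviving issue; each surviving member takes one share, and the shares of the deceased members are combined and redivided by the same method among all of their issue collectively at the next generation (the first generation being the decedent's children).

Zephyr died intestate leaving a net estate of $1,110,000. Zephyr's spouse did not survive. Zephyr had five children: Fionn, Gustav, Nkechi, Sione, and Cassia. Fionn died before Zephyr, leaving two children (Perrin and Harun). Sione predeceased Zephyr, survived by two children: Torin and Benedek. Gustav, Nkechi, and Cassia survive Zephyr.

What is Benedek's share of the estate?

Benedek receives $111,000.

The entire $1,110,000 passes to the descendants.
That amount ($1,110,000) is divided at the children's generation into 5 shares of $222,000. Gustav, Nkechi, and Cassia each take $222,000. The 2 shares of the deceased (Fionn and Sione) are combined into a pool of $444,000.
That pool ($444,000) is divided at the grandchildren's generation equally among Perrin, Harun, Torin, and Benedek: $111,000 each.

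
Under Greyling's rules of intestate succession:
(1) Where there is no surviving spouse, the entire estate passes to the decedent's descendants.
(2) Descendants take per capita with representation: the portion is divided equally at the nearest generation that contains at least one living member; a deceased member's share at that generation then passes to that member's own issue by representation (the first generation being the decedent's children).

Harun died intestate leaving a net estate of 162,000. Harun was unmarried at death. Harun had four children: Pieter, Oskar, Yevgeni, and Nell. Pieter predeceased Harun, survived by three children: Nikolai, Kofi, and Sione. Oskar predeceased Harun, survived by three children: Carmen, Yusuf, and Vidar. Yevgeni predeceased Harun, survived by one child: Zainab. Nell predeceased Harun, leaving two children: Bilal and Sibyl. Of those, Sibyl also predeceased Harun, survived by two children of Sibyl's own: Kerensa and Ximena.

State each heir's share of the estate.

The entire 162,000 passes to the descendants.
No child survives, so the initial division is made at the grandchildren's generation.
That amount (162,000) is divided into 9 shares of 18,000: Nikolai, Kofi, Sione, Carmen, Yusuf, Vidar, Zainab, and Bilal each take 18,000; Sibyl's 18,000 share passes to Sibyl's issue.
Sibyl's share (18,000) is divided into 2 shares of 9,000: Kerensa and Ximena each take 9,000.

Nikolai: 18,000; Kofi: 18,000; Sione: 18,000; Carmen: 18,000; Yusuf: 18,000; Vidar: 18,000; Zainab: 18,000; Bilal: 18,000; Kerensa: 9,000; Ximena: 9,000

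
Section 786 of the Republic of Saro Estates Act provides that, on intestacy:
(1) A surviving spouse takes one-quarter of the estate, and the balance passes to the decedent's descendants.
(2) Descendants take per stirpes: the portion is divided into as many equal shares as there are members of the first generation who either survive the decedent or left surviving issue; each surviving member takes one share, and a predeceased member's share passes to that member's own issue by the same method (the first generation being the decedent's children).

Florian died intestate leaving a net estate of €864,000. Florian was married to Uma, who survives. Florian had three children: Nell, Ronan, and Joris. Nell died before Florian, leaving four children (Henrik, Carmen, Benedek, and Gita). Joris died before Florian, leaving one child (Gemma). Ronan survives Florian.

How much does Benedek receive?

Uma takes one-quarter of €864,000 = €216,000. The remaining €648,000 passes to the descendants.
The descendants' portion (€648,000) is divided into 3 shares of €216,000: Ronan takes €216,000; Nell's €216,000 share passes to Nell's issue; Joris's €216,000 share passes to Joris's issue.
Nell's share (€216,000) is divided into 4 shares of €54,000: Henrik, Carmen, Benedek, and Gita each take €54,000.
Joris's share (€216,000) passes entirely to Gemma.

Benedek receives €54,000.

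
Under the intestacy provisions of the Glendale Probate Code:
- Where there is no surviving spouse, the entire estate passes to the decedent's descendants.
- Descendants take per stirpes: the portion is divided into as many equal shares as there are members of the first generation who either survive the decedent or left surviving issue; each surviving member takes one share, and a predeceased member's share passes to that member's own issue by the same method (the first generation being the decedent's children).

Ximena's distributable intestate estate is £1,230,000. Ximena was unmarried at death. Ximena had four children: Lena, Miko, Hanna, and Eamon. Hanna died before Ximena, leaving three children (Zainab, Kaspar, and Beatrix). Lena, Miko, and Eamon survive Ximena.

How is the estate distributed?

Lena: £307,500; Miko: £307,500; Zainab: £102,500; Kaspar: £102,500; Beatrix: £102,500; Eamon: £307,500

The entire £1,230,000 passes to the descendants.
That amount (£1,230,000) is divided into 4 shares of £307,500: Lena, Miko, and Eamon each take £307,500; Hanna's £307,500 share passes to Hanna's issue.
Hanna's share (£307,500) is divided into 3 shares of £102,500: Zainab, Kaspar, and Beatrix each take £102,500.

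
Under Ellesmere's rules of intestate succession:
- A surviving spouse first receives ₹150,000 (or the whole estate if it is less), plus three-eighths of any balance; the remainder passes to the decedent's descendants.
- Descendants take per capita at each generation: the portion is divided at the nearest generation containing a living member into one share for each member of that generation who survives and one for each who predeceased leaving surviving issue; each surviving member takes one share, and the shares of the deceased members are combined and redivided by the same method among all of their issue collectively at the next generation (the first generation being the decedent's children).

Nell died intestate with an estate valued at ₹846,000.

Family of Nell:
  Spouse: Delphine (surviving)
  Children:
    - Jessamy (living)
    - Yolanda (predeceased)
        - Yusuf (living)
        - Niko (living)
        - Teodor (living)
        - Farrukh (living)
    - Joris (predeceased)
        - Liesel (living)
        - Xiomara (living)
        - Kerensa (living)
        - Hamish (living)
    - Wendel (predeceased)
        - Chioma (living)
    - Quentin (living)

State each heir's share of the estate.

Delphine: ₹411,000; Jessamy: ₹87,000; Yusuf: ₹29,000; Niko: ₹29,000; Teodor: ₹29,000; Farrukh: ₹29,000; Liesel: ₹29,000; Xiomara: ₹29,000; Kerensa: ₹29,000; Hamish: ₹29,000; Chioma: ₹29,000; Quentin: ₹87,000

Delphine first takes ₹150,000, leaving a balance of ₹696,000. Delphine then takes three-eighths of the balance (₹261,000), for a total of ₹411,000. The remaining ₹435,000 passes to the descendants.
The descendants' portion (₹435,000) is divided at the children's generation into 5 shares of ₹87,000. Jessamy and Quentin each take ₹87,000. The 3 shares of the deceased (Yolanda, Joris, and Wendel) are combined into a pool of ₹261,000.
That pool (₹261,000) is divided at the grandchildren's generation equally among Yusuf, Niko, Teodor, Farrukh, Liesel, Xiomara, Kerensa, Hamish, and Chioma: ₹29,000 each.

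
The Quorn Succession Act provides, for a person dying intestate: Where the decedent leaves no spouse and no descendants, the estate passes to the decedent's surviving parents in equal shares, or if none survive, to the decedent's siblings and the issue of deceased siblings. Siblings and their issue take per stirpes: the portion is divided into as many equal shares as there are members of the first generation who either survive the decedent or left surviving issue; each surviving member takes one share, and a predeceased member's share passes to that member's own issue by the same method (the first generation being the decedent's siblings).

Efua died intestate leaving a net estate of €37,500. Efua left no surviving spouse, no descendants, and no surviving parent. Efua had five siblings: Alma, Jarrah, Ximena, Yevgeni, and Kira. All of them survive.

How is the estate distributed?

The entire €37,500 passes to the siblings and their issue.
That amount (€37,500) is divided into 5 shares of €7,500: Alma, Jarrah, Ximena, Yevgeni, and Kira each take €7,500.

Alma: €7,500; Jarrah: €7,500; Ximena: €7,500; Yevgeni: €7,500; Kira: €7,500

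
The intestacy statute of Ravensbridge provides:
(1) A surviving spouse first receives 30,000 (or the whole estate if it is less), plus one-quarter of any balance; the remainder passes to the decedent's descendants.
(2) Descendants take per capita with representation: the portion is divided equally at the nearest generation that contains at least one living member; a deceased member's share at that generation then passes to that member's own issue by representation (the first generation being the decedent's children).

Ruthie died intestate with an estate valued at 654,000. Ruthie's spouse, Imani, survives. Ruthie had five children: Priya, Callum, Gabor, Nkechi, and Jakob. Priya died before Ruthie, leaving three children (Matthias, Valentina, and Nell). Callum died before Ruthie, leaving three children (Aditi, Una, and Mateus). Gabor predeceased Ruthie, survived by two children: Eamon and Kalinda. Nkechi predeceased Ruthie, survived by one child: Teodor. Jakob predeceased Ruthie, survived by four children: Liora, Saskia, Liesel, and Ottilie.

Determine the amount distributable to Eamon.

Eamon receives 36,000.

Imani first takes 30,000, leaving a balance of 624,000. Imani then takes one-quarter of the balance (156,000), for a total of 186,000. The remaining 468,000 passes to the descendants.
No child survives, so the initial division is made at the grandchildren's generation.
The descendants' portion (468,000) is divided into 13 shares of 36,000: Matthias, Valentina, Nell, Aditi, Una, Mateus, Eamon, Kalinda, Teodor, Liora, Saskia, Liesel, and Ottilie each take 36,000.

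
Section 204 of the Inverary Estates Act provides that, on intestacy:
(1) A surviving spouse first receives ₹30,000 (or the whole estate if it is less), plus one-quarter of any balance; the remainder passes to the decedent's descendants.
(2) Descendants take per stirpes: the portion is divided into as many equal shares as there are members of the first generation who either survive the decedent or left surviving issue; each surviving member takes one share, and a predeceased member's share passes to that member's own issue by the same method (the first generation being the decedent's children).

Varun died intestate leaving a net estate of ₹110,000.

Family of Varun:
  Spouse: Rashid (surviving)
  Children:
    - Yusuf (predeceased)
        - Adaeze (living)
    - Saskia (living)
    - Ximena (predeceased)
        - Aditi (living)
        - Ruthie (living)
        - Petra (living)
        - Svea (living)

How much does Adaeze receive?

Rashid first takes ₹30,000, leaving a balance of ₹80,000. Rashid then takes one-quarter of the balance (₹20,000), for a total of ₹50,000. The remaining ₹60,000 passes to the descendants.
The descendants' portion (₹60,000) is divided into 3 shares of ₹20,000: Saskia takes ₹20,000; Yusuf's ₹20,000 share passes to Yusuf's issue; Ximena's ₹20,000 share passes to Ximena's issue.
Yusuf's share (₹20,000) passes entirely to Adaeze.
Ximena's share (₹20,000) is divided into 4 shares of ₹5,000: Aditi, Ruthie, Petra, and Svea each take ₹5,000.

Adaeze receives ₹20,000.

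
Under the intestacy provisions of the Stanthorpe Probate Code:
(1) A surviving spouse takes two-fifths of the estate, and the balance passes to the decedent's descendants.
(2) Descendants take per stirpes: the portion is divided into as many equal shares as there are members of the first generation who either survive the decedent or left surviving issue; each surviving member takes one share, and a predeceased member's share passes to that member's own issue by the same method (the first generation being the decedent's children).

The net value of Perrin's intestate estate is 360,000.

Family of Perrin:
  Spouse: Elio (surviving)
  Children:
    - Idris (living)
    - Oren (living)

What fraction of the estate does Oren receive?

Elio takes two-fifths of 360,000 = 144,000. The remaining 216,000 passes to the descendants.
The descendants' portion (216,000) is divided into 2 shares of 108,000: Idris and Oren each take 108,000.

Oren receives 3/10 of the estate.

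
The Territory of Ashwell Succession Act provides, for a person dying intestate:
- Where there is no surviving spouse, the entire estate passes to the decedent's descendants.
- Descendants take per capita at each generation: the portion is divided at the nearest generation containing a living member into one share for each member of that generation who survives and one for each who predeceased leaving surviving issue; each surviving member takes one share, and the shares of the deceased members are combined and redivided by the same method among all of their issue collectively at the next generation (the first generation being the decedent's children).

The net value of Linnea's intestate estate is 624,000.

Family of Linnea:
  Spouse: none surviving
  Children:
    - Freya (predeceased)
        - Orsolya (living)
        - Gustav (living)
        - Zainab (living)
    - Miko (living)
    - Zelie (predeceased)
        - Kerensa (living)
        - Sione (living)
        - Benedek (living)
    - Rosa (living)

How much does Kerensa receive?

The entire 624,000 passes to the descendants.
That amount (624,000) is divided at the children's generation into 4 shares of 156,000. Miko and Rosa each take 156,000. The 2 shares of the deceased (Freya and Zelie) are combined into a pool of 312,000.
That pool (312,000) is divided at the grandchildren's generation equally among Orsolya, Gustav, Zainab, Kerensa, Sione, and Benedek: 52,000 each.

Kerensa receives 52,000.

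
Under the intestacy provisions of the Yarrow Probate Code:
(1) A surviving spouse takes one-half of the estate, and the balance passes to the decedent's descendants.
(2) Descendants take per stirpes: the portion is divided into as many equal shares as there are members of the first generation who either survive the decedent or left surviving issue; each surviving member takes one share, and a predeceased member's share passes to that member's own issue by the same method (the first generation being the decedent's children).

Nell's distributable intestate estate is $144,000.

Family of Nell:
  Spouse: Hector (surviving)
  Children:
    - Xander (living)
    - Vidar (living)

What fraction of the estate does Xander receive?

Hector takes one-half of $144,000 = $72,000. The remaining $72,000 passes to the descendants.
The descendants' portion ($72,000) is divided into 2 shares of $36,000: Xander and Vidar each take $36,000.

Xander receives 1/4 of the estate.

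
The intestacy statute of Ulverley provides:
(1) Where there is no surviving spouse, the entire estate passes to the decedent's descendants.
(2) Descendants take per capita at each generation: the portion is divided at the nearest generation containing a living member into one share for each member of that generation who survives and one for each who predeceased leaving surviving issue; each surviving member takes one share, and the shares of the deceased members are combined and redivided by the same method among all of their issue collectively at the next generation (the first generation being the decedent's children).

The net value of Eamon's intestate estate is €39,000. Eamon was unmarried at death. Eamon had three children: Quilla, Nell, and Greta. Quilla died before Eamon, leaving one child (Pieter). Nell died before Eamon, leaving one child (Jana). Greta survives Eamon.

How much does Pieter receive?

Pieter receives €13,000.

The entire €39,000 passes to the descendants.
That amount (€39,000) is divided at the children's generation into 3 shares of €13,000. Greta takes €13,000. The 2 shares of the deceased (Quilla and Nell) are combined into a pool of €26,000.
That pool (€26,000) is divided at the grandchildren's generation equally among Pieter and Jana: €13,000 each.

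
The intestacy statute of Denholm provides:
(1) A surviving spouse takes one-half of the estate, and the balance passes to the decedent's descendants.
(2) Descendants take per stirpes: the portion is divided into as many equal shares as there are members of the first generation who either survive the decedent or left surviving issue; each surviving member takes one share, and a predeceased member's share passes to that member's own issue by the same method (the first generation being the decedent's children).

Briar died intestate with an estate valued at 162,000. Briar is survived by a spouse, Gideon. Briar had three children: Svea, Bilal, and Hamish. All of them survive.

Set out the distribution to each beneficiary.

Gideon takes one-half of 162,000 = 81,000. The remaining 81,000 passes to the descendants.
The descendants' portion (81,000) is divided into 3 shares of 27,000: Svea, Bilal, and Hamish each take 27,000.

Gideon: 81,000; Svea: 27,000; Bilal: 27,000; Hamish: 27,000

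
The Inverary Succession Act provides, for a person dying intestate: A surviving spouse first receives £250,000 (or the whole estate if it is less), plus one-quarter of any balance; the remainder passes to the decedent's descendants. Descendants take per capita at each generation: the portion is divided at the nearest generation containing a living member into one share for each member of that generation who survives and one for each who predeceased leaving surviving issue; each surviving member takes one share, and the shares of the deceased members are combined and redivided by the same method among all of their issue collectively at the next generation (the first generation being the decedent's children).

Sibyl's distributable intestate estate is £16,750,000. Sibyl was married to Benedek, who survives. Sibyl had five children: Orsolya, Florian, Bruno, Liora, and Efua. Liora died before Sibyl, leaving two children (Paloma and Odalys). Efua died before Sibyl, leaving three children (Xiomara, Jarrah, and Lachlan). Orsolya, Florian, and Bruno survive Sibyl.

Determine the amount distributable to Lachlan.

Benedek first takes £250,000, leaving a balance of £16,500,000. Benedek then takes one-quarter of the balance (£4,125,000), for a total of £4,375,000. The remaining £12,375,000 passes to the descendants.
The descendants' portion (£12,375,000) is divided at the children's generation into 5 shares of £2,475,000. Orsolya, Florian, and Bruno each take £2,475,000. The 2 shares of the deceased (Liora and Efua) are combined into a pool of £4,950,000.
That pool (£4,950,000) is divided at the grandchildren's generation equally among Paloma, Odalys, Xiomara, Jarrah, and Lachlan: £990,000 each.

Lachlan receives £990,000.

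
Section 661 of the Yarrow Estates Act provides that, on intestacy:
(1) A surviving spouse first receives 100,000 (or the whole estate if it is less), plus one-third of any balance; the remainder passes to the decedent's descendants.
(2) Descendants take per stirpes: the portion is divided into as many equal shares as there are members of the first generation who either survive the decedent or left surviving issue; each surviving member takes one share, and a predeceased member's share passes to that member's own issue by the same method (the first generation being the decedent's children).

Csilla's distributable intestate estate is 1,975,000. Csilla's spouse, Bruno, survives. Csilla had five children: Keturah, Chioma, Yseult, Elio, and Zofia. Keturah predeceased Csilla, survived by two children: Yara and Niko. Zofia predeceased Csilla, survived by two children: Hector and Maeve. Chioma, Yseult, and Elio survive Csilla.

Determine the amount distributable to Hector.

Hector receives 125,000.

Bruno first takes 100,000, leaving a balance of 1,875,000. Bruno then takes one-third of the balance (625,000), for a total of 725,000. The remaining 1,250,000 passes to the descendants.
The descendants' portion (1,250,000) is divided into 5 shares of 250,000: Chioma, Yseult, and Elio each take 250,000; Keturah's 250,000 share passes to Keturah's issue; Zofia's 250,000 share passes to Zofia's issue.
Keturah's share (250,000) is divided into 2 shares of 125,000: Yara and Niko each take 125,000.
Zofia's share (250,000) is divided into 2 shares of 125,000: Hector and Maeve each take 125,000.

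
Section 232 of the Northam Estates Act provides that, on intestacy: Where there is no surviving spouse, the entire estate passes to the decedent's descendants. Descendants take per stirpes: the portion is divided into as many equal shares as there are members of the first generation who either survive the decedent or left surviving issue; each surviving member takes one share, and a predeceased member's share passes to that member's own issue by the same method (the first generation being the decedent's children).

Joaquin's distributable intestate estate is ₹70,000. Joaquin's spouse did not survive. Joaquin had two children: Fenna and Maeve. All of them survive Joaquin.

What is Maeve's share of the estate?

The entire ₹70,000 passes to the descendants.
That amount (₹70,000) is divided into 2 shares of ₹35,000: Fenna and Maeve each take ₹35,000.

Maeve receives ₹35,000.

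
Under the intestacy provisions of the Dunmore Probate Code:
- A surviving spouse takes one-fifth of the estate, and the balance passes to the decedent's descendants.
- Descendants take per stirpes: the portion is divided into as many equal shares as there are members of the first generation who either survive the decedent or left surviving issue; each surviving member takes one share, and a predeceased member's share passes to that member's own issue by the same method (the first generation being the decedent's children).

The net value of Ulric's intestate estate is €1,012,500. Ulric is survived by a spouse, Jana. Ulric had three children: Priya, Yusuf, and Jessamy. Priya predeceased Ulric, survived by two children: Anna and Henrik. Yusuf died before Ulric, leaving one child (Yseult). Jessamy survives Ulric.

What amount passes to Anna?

Anna receives €135,000.

Jana takes one-fifth of €1,012,500 = €202,500. The remaining €810,000 passes to the descendants.
The descendants' portion (€810,000) is divided into 3 shares of €270,000: Jessamy takes €270,000; Priya's €270,000 share passes to Priya's issue; Yusuf's €270,000 share passes to Yusuf's issue.
Priya's share (€270,000) is divided into 2 shares of €135,000: Anna and Henrik each take €135,000.
Yusuf's share (€270,000) passes entirely to Yseult.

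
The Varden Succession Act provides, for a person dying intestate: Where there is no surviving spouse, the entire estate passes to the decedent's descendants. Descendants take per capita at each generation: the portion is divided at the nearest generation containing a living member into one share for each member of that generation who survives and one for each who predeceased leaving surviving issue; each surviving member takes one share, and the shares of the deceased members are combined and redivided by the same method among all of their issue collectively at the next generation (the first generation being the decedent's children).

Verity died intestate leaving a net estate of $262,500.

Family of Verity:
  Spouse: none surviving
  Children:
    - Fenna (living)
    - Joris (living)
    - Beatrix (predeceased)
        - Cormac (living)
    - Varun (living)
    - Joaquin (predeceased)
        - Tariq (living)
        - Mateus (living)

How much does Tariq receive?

Tariq receives $35,000.

The entire $262,500 passes to the descendants.
That amount ($262,500) is divided at the children's generation into 5 shares of $52,500. Fenna, Joris, and Varun each take $52,500. The 2 shares of the deceased (Beatrix and Joaquin) are combined into a pool of $105,000.
That pool ($105,000) is divided at the grandchildren's generation equally among Cormac, Tariq, and Mateus: $35,000 each.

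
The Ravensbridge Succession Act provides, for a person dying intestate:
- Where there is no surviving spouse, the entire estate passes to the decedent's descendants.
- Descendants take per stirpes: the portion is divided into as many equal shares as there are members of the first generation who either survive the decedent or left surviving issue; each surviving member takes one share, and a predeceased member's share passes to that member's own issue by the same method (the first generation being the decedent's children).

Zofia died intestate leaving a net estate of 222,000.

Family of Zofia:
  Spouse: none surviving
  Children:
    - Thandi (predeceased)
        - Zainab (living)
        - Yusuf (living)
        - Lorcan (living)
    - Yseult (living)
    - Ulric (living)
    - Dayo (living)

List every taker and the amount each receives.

Zainab: 18,500; Yusuf: 18,500; Lorcan: 18,500; Yseult: 55,500; Ulric: 55,500; Dayo: 55,500

The entire 222,000 passes to the descendants.
That amount (222,000) is divided into 4 shares of 55,500: Yseult, Ulric, and Dayo each take 55,500; Thandi's 55,500 share passes to Thandi's issue.
Thandi's share (55,500) is divided into 3 shares of 18,500: Zainab, Yusuf, and Lorcan each take 18,500.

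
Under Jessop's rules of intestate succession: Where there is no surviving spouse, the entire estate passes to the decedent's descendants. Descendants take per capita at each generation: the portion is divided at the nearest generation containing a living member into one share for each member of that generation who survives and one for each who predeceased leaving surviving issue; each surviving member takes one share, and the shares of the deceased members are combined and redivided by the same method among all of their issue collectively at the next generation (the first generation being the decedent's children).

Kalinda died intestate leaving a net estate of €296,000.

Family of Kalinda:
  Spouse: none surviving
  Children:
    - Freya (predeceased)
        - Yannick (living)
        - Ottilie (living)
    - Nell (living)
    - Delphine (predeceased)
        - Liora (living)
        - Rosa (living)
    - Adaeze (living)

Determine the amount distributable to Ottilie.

Ottilie receives €37,000.

The entire €296,000 passes to the descendants.
That amount (€296,000) is divided at the children's generation into 4 shares of €74,000. Nell and Adaeze each take €74,000. The 2 shares of the deceased (Freya and Delphine) are combined into a pool of €148,000.
That pool (€148,000) is divided at the grandchildren's generation equally among Yannick, Ottilie, Liora, and Rosa: €37,000 each.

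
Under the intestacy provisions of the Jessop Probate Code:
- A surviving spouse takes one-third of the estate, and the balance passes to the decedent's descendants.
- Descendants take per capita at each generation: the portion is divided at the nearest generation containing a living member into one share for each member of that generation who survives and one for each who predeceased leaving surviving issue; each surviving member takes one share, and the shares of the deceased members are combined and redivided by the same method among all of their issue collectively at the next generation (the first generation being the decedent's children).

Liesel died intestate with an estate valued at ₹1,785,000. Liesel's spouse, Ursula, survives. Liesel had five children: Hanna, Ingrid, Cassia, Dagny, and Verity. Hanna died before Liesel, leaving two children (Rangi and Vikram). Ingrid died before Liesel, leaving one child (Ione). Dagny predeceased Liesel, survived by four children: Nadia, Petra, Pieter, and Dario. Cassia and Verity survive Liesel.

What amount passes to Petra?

Ursula takes one-third of ₹1,785,000 = ₹595,000. The remaining ₹1,190,000 passes to the descendants.
The descendants' portion (₹1,190,000) is divided at the children's generation into 5 shares of ₹238,000. Cassia and Verity each take ₹238,000. The 3 shares of the deceased (Hanna, Ingrid, and Dagny) are combined into a pool of ₹714,000.
That pool (₹714,000) is divided at the grandchildren's generation equally among Rangi, Vikram, Ione, Nadia, Petra, Pieter, and Dario: ₹102,000 each.

Petra receives ₹102,000.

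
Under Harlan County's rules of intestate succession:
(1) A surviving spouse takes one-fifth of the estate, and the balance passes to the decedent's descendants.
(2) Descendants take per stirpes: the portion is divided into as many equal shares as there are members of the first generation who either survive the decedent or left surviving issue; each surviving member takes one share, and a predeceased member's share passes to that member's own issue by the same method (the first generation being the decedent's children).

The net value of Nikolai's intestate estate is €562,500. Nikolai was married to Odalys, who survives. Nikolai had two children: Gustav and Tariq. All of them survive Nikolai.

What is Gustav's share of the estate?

Odalys takes one-fifth of €562,500 = €112,500. The remaining €450,000 passes to the descendants.
The descendants' portion (€450,000) is divided into 2 shares of €225,000: Gustav and Tariq each take €225,000.

Gustav receives €225,000.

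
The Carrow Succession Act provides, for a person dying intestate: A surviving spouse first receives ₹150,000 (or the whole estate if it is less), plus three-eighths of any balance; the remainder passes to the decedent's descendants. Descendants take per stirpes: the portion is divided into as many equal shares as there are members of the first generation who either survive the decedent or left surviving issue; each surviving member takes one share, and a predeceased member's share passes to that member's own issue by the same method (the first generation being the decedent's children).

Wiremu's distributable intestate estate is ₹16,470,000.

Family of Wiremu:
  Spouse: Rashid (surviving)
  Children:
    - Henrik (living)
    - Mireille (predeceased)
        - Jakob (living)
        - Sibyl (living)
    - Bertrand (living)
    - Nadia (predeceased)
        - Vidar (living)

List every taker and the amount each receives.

Rashid first takes ₹150,000, leaving a balance of ₹16,320,000. Rashid then takes three-eighths of the balance (₹6,120,000), for a total of ₹6,270,000. The remaining ₹10,200,000 passes to the descendants.
The descendants' portion (₹10,200,000) is divided into 4 shares of ₹2,550,000: Henrik and Bertrand each take ₹2,550,000; Mireille's ₹2,550,000 share passes to Mireille's issue; Nadia's ₹2,550,000 share passes to Nadia's issue.
Mireille's share (₹2,550,000) is divided into 2 shares of ₹1,275,000: Jakob and Sibyl each take ₹1,275,000.
Nadia's share (₹2,550,000) passes entirely to Vidar.

Rashid: ₹6,270,000; Henrik: ₹2,550,000; Jakob: ₹1,275,000; Sibyl: ₹1,275,000; Bertrand: ₹2,550,000; Vidar: ₹2,550,000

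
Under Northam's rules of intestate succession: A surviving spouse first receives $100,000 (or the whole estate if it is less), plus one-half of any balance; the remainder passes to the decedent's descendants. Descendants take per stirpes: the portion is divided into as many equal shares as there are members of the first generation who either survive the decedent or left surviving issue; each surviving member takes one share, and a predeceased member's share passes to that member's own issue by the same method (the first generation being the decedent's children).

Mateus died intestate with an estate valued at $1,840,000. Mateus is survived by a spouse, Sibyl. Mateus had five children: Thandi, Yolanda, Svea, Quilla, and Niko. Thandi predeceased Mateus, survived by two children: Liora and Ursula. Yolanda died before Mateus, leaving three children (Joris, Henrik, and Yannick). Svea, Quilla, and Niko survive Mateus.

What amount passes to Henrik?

Henrik receives $58,000.

Sibyl first takes $100,000, leaving a balance of $1,740,000. Sibyl then takes one-half of the balance ($870,000), for a total of $970,000. The remaining $870,000 passes to the descendants.
The descendants' portion ($870,000) is divided into 5 shares of $174,000: Svea, Quilla, and Niko each take $174,000; Thandi's $174,000 share passes to Thandi's issue; Yolanda's $174,000 share passes to Yolanda's issue.
Thandi's share ($174,000) is divided into 2 shares of $87,000: Liora and Ursula each take $87,000.
Yolanda's share ($174,000) is divided into 3 shares of $58,000: Joris, Henrik, and Yannick each take $58,000.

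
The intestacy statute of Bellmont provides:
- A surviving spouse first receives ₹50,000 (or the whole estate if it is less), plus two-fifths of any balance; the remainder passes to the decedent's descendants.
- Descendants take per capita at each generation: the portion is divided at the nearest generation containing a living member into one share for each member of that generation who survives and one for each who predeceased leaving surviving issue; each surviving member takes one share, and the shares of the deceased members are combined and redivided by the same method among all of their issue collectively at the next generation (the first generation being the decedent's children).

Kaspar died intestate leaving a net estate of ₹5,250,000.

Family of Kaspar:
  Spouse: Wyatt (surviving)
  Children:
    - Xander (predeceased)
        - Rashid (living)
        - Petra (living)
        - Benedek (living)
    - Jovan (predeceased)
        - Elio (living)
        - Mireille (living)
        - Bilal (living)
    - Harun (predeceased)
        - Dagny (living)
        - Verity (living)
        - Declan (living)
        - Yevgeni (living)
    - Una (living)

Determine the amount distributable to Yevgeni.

Wyatt first takes ₹50,000, leaving a balance of ₹5,200,000. Wyatt then takes two-fifths of the balance (₹2,080,000), for a total of ₹2,130,000. The remaining ₹3,120,000 passes to the descendants.
The descendants' portion (₹3,120,000) is divided at the children's generation into 4 shares of ₹780,000. Una takes ₹780,000. The 3 shares of the deceased (Xander, Jovan, and Harun) are combined into a pool of ₹2,340,000.
That pool (₹2,340,000) is divided at the grandchildren's generation equally among Rashid, Petra, Benedek, Elio, Mireille, Bilal, Dagny, Verity, Declan, and Yevgeni: ₹234,000 each.

Yevgeni receives ₹234,000.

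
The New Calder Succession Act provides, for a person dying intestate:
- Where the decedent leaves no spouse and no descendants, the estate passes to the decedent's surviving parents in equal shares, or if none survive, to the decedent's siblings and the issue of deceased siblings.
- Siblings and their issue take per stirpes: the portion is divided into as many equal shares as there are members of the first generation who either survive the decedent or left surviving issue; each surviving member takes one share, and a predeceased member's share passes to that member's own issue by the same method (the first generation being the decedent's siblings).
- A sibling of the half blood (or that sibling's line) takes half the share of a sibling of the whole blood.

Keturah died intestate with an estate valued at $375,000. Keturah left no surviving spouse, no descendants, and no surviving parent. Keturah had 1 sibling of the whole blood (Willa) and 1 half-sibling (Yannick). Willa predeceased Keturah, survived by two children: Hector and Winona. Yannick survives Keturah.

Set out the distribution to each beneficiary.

Hector: $125,000; Winona: $125,000; Yannick: $125,000

The entire $375,000 passes to the siblings and their issue.
Counting each half-blood sibling's line as half a unit, there are 3/2 units in $375,000, so one unit is $250,000. Whole-blood lines (Willa) take $250,000 each; half-blood lines (Yannick) take $125,000 each.
Willa's share ($250,000) is divided into 2 shares of $125,000: Hector and Winona each take $125,000.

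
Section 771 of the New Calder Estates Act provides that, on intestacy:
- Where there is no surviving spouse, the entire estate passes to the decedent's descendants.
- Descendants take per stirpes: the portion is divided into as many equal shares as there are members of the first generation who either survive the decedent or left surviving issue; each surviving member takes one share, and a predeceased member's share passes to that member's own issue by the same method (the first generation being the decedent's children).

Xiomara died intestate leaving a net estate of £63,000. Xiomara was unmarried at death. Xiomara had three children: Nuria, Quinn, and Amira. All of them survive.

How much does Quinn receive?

The entire £63,000 passes to the descendants.
That amount (£63,000) is divided into 3 shares of £21,000: Nuria, Quinn, and Amira each take £21,000.

Quinn receives £21,000.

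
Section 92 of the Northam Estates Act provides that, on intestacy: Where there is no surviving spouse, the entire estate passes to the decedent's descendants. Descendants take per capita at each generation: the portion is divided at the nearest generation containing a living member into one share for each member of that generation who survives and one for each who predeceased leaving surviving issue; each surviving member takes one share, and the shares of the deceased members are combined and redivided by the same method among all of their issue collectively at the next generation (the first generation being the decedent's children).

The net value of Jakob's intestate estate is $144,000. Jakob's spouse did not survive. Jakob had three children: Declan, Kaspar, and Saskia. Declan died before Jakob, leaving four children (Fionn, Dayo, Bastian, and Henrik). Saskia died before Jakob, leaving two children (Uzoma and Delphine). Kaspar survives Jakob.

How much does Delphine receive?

The entire $144,000 passes to the descendants.
That amount ($144,000) is divided at the children's generation into 3 shares of $48,000. Kaspar takes $48,000. The 2 shares of the deceased (Declan and Saskia) are combined into a pool of $96,000.
That pool ($96,000) is divided at the grandchildren's generation equally among Fionn, Dayo, Bastian, Henrik, Uzoma, and Delphine: $16,000 each.

Delphine receives $16,000.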